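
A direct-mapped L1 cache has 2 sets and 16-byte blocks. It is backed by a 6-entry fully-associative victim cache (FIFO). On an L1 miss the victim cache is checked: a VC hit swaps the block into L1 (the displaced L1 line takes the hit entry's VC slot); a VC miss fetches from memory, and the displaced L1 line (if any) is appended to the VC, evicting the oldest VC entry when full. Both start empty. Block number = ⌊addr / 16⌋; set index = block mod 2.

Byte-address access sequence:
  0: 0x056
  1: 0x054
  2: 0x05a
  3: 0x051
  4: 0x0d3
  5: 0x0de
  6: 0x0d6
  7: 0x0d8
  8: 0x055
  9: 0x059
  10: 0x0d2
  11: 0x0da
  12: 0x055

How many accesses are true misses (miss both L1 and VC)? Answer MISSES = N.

  [0] addr=0x56 blk=5 s=1: MISS | VC []
  [1] addr=0x54 blk=5 s=1: L1-HIT | VC []
  [2] addr=0x5a blk=5 s=1: L1-HIT | VC []
  [3] addr=0x51 blk=5 s=1: L1-HIT | VC []
  [4] addr=0xd3 blk=13 s=1: MISS | VC [5]
  [5] addr=0xde blk=13 s=1: L1-HIT | VC [5]
  [6] addr=0xd6 blk=13 s=1: L1-HIT | VC [5]
  [7] addr=0xd8 blk=13 s=1: L1-HIT | VC [5]
  [8] addr=0x55 blk=5 s=1: VC-HIT | VC [13]
  [9] addr=0x59 blk=5 s=1: L1-HIT | VC [13]
  [10] addr=0xd2 blk=13 s=1: VC-HIT | VC [5]
  [11] addr=0xda blk=13 s=1: L1-HIT | VC [5]
  [12] addr=0x55 blk=5 s=1: VC-HIT | VC [13]

MISSES = 2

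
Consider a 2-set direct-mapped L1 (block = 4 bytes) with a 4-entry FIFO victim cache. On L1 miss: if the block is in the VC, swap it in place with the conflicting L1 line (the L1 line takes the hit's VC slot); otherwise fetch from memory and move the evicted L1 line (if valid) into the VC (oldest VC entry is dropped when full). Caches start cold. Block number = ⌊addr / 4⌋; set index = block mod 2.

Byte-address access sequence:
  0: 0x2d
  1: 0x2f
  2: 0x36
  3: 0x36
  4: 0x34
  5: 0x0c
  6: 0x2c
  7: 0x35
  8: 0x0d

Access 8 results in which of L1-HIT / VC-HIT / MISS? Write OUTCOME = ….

OUTCOME = VC-HIT

0: 0x2d (blk 11, set 1) → MISS  vc=[]
1: 0x2f (blk 11, set 1) → L1-HIT  vc=[]
2: 0x36 (blk 13, set 1) → MISS  vc=[11]
3: 0x36 (blk 13, set 1) → L1-HIT  vc=[11]
4: 0x34 (blk 13, set 1) → L1-HIT  vc=[11]
5: 0xc (blk 3, set 1) → MISS  vc=[11, 13]
6: 0x2c (blk 11, set 1) → VC-HIT  vc=[3, 13]
7: 0x35 (blk 13, set 1) → VC-HIT  vc=[3, 11]
8: 0xd (blk 3, set 1) → VC-HIT  vc=[13, 11]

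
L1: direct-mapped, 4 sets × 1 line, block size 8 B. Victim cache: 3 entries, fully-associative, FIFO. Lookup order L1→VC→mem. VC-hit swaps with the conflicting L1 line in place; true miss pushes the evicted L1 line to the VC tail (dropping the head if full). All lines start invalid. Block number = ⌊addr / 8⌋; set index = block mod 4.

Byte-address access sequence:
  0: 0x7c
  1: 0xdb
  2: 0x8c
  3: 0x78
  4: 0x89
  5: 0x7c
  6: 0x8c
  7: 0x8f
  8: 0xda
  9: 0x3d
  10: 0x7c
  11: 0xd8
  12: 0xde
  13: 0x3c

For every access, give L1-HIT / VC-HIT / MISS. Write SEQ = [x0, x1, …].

SEQ = [MISS, MISS, MISS, VC-HIT, L1-HIT, L1-HIT, L1-HIT, L1-HIT, VC-HIT, MISS, VC-HIT, VC-HIT, L1-HIT, VC-HIT]

  [0] addr=0x7c blk=15 s=3: MISS | VC []
  [1] addr=0xdb blk=27 s=3: MISS | VC [15]
  [2] addr=0x8c blk=17 s=1: MISS | VC [15]
  [3] addr=0x78 blk=15 s=3: VC-HIT | VC [27]
  [4] addr=0x89 blk=17 s=1: L1-HIT | VC [27]
  [5] addr=0x7c blk=15 s=3: L1-HIT | VC [27]
  [6] addr=0x8c blk=17 s=1: L1-HIT | VC [27]
  [7] addr=0x8f blk=17 s=1: L1-HIT | VC [27]
  [8] addr=0xda blk=27 s=3: VC-HIT | VC [15]
  [9] addr=0x3d blk=7 s=3: MISS | VC [15, 27]
  [10] addr=0x7c blk=15 s=3: VC-HIT | VC [7, 27]
  [11] addr=0xd8 blk=27 s=3: VC-HIT | VC [7, 15]
  [12] addr=0xde blk=27 s=3: L1-HIT | VC [7, 15]
  [13] addr=0x3c blk=7 s=3: VC-HIT | VC [27, 15]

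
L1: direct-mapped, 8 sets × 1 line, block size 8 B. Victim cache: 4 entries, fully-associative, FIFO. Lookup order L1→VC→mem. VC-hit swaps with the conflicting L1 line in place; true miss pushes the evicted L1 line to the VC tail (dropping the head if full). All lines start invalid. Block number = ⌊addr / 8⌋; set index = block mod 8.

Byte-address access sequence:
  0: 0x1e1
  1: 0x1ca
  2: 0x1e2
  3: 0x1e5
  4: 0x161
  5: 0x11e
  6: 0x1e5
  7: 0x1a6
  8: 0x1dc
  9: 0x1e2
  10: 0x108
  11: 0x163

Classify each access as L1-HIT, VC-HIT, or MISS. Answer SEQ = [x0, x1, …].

SEQ = [MISS, MISS, L1-HIT, L1-HIT, MISS, MISS, VC-HIT, MISS, MISS, VC-HIT, MISS, VC-HIT]

0: 0x1e1 (blk 60, set 4) → MISS  vc=[]
1: 0x1ca (blk 57, set 1) → MISS  vc=[]
2: 0x1e2 (blk 60, set 4) → L1-HIT  vc=[]
3: 0x1e5 (blk 60, set 4) → L1-HIT  vc=[]
4: 0x161 (blk 44, set 4) → MISS  vc=[60]
5: 0x11e (blk 35, set 3) → MISS  vc=[60]
6: 0x1e5 (blk 60, set 4) → VC-HIT  vc=[44]
7: 0x1a6 (blk 52, set 4) → MISS  vc=[44, 60]
8: 0x1dc (blk 59, set 3) → MISS  vc=[44, 60, 35]
9: 0x1e2 (blk 60, set 4) → VC-HIT  vc=[44, 52, 35]
10: 0x108 (blk 33, set 1) → MISS  vc=[44, 52, 35, 57]
11: 0x163 (blk 44, set 4) → VC-HIT  vc=[60, 52, 35, 57]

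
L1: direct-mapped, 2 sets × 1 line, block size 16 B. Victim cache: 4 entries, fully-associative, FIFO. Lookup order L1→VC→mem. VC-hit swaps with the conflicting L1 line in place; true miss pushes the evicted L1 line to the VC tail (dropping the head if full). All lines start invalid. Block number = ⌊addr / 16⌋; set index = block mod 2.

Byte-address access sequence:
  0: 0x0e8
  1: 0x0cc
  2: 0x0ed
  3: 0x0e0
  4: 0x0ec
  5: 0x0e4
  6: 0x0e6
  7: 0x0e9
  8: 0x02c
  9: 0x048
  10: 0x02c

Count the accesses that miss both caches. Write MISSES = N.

  [0] addr=0xe8 blk=14 s=0: MISS | VC []
  [1] addr=0xcc blk=12 s=0: MISS | VC [14]
  [2] addr=0xed blk=14 s=0: VC-HIT | VC [12]
  [3] addr=0xe0 blk=14 s=0: L1-HIT | VC [12]
  [4] addr=0xec blk=14 s=0: L1-HIT | VC [12]
  [5] addr=0xe4 blk=14 s=0: L1-HIT | VC [12]
  [6] addr=0xe6 blk=14 s=0: L1-HIT | VC [12]
  [7] addr=0xe9 blk=14 s=0: L1-HIT | VC [12]
  [8] addr=0x2c blk=2 s=0: MISS | VC [12, 14]
  [9] addr=0x48 blk=4 s=0: MISS | VC [12, 14, 2]
  [10] addr=0x2c blk=2 s=0: VC-HIT | VC [12, 14, 4]

MISSES = 4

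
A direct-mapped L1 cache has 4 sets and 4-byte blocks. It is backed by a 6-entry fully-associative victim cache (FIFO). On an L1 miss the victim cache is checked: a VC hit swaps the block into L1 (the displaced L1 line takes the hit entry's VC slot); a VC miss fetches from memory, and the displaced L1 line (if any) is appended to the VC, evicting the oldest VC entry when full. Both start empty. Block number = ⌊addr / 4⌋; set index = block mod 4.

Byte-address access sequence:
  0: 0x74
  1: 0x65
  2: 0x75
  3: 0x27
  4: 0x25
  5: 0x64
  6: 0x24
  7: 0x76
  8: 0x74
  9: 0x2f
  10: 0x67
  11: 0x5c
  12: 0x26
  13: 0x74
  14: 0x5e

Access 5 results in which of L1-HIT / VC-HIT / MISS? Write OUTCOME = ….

OUTCOME = VC-HIT

  [0] addr=0x74 blk=29 s=1: MISS | VC []
  [1] addr=0x65 blk=25 s=1: MISS | VC [29]
  [2] addr=0x75 blk=29 s=1: VC-HIT | VC [25]
  [3] addr=0x27 blk=9 s=1: MISS | VC [25, 29]
  [4] addr=0x25 blk=9 s=1: L1-HIT | VC [25, 29]
  [5] addr=0x64 blk=25 s=1: VC-HIT | VC [9, 29]
  [6] addr=0x24 blk=9 s=1: VC-HIT | VC [25, 29]
  [7] addr=0x76 blk=29 s=1: VC-HIT | VC [25, 9]
  [8] addr=0x74 blk=29 s=1: L1-HIT | VC [25, 9]
  [9] addr=0x2f blk=11 s=3: MISS | VC [25, 9]
  [10] addr=0x67 blk=25 s=1: VC-HIT | VC [29, 9]
  [11] addr=0x5c blk=23 s=3: MISS | VC [29, 9, 11]
  [12] addr=0x26 blk=9 s=1: VC-HIT | VC [29, 25, 11]
  [13] addr=0x74 blk=29 s=1: VC-HIT | VC [9, 25, 11]
  [14] addr=0x5e blk=23 s=3: L1-HIT | VC [9, 25, 11]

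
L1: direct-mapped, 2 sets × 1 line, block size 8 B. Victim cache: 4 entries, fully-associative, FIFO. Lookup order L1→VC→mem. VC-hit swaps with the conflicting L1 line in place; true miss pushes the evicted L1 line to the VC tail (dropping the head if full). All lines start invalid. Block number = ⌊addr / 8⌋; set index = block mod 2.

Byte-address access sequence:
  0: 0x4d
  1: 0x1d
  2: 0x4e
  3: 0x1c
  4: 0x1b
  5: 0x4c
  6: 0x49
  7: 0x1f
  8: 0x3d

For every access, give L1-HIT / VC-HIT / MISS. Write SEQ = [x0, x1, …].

SEQ = [MISS, MISS, VC-HIT, VC-HIT, L1-HIT, VC-HIT, L1-HIT, VC-HIT, MISS]

0: 0x4d (blk 9, set 1) → MISS  vc=[]
1: 0x1d (blk 3, set 1) → MISS  vc=[9]
2: 0x4e (blk 9, set 1) → VC-HIT  vc=[3]
3: 0x1c (blk 3, set 1) → VC-HIT  vc=[9]
4: 0x1b (blk 3, set 1) → L1-HIT  vc=[9]
5: 0x4c (blk 9, set 1) → VC-HIT  vc=[3]
6: 0x49 (blk 9, set 1) → L1-HIT  vc=[3]
7: 0x1f (blk 3, set 1) → VC-HIT  vc=[9]
8: 0x3d (blk 7, set 1) → MISS  vc=[9, 3]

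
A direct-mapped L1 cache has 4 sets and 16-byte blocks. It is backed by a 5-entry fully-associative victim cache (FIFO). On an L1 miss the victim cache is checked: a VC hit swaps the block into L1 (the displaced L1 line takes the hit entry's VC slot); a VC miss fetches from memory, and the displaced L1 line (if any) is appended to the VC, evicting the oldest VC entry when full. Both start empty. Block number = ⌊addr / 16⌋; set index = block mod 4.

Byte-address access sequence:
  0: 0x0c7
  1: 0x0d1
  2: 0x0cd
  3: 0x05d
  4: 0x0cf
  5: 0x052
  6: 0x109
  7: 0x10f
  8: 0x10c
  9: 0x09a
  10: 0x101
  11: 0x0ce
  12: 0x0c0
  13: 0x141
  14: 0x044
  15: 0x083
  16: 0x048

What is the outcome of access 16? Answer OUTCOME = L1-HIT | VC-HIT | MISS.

#0 0xc7→b12/s0 MISS; vc=[]
#1 0xd1→b13/s1 MISS; vc=[]
#2 0xcd→b12/s0 L1-HIT; vc=[]
#3 0x5d→b5/s1 MISS; vc=[13]
#4 0xcf→b12/s0 L1-HIT; vc=[13]
#5 0x52→b5/s1 L1-HIT; vc=[13]
#6 0x109→b16/s0 MISS; vc=[13,12]
#7 0x10f→b16/s0 L1-HIT; vc=[13,12]
#8 0x10c→b16/s0 L1-HIT; vc=[13,12]
#9 0x9a→b9/s1 MISS; vc=[13,12,5]
#10 0x101→b16/s0 L1-HIT; vc=[13,12,5]
#11 0xce→b12/s0 VC-HIT; vc=[13,16,5]
#12 0xc0→b12/s0 L1-HIT; vc=[13,16,5]
#13 0x141→b20/s0 MISS; vc=[13,16,5,12]
#14 0x44→b4/s0 MISS; vc=[13,16,5,12,20]
#15 0x83→b8/s0 MISS; vc=[16,5,12,20,4]
#16 0x48→b4/s0 VC-HIT; vc=[16,5,12,20,8]

OUTCOME = VC-HIT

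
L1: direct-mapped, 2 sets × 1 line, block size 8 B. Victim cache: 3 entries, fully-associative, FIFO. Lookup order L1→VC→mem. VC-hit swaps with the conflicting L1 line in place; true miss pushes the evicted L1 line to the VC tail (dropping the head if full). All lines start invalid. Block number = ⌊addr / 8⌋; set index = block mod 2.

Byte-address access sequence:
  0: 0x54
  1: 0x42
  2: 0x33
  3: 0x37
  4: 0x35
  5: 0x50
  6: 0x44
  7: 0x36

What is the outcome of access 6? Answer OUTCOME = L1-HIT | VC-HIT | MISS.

OUTCOME = VC-HIT

  [0] addr=0x54 blk=10 s=0: MISS | VC []
  [1] addr=0x42 blk=8 s=0: MISS | VC [10]
  [2] addr=0x33 blk=6 s=0: MISS | VC [10, 8]
  [3] addr=0x37 blk=6 s=0: L1-HIT | VC [10, 8]
  [4] addr=0x35 blk=6 s=0: L1-HIT | VC [10, 8]
  [5] addr=0x50 blk=10 s=0: VC-HIT | VC [6, 8]
  [6] addr=0x44 blk=8 s=0: VC-HIT | VC [6, 10]
  [7] addr=0x36 blk=6 s=0: VC-HIT | VC [8, 10]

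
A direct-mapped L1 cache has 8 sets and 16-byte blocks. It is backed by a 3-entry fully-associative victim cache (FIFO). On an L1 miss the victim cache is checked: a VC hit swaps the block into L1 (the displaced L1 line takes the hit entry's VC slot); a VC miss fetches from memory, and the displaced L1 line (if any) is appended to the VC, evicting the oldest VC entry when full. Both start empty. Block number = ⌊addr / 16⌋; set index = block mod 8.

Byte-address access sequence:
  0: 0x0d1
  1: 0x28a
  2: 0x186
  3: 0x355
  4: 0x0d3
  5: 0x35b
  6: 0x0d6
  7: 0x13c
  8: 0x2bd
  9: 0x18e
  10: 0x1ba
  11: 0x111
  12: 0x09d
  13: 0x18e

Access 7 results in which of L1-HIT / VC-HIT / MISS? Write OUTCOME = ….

OUTCOME = MISS

#0 0xd1→b13/s5 MISS; vc=[]
#1 0x28a→b40/s0 MISS; vc=[]
#2 0x186→b24/s0 MISS; vc=[40]
#3 0x355→b53/s5 MISS; vc=[40,13]
#4 0xd3→b13/s5 VC-HIT; vc=[40,53]
#5 0x35b→b53/s5 VC-HIT; vc=[40,13]
#6 0xd6→b13/s5 VC-HIT; vc=[40,53]
#7 0x13c→b19/s3 MISS; vc=[40,53]
#8 0x2bd→b43/s3 MISS; vc=[40,53,19]
#9 0x18e→b24/s0 L1-HIT; vc=[40,53,19]
#10 0x1ba→b27/s3 MISS; vc=[53,19,43]
#11 0x111→b17/s1 MISS; vc=[53,19,43]
#12 0x9d→b9/s1 MISS; vc=[19,43,17]
#13 0x18e→b24/s0 L1-HIT; vc=[19,43,17]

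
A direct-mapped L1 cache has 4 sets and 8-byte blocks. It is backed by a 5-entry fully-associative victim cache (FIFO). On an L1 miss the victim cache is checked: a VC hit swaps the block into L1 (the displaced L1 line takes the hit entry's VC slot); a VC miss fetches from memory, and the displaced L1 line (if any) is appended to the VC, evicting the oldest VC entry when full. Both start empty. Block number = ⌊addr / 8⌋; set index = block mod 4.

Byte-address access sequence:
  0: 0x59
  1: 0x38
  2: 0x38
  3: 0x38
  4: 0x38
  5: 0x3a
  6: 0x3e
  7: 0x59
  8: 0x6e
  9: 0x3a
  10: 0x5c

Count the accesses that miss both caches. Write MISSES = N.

0: 0x59 (blk 11, set 3) → MISS  vc=[]
1: 0x38 (blk 7, set 3) → MISS  vc=[11]
2: 0x38 (blk 7, set 3) → L1-HIT  vc=[11]
3: 0x38 (blk 7, set 3) → L1-HIT  vc=[11]
4: 0x38 (blk 7, set 3) → L1-HIT  vc=[11]
5: 0x3a (blk 7, set 3) → L1-HIT  vc=[11]
6: 0x3e (blk 7, set 3) → L1-HIT  vc=[11]
7: 0x59 (blk 11, set 3) → VC-HIT  vc=[7]
8: 0x6e (blk 13, set 1) → MISS  vc=[7]
9: 0x3a (blk 7, set 3) → VC-HIT  vc=[11]
10: 0x5c (blk 11, set 3) → VC-HIT  vc=[7]

MISSES = 3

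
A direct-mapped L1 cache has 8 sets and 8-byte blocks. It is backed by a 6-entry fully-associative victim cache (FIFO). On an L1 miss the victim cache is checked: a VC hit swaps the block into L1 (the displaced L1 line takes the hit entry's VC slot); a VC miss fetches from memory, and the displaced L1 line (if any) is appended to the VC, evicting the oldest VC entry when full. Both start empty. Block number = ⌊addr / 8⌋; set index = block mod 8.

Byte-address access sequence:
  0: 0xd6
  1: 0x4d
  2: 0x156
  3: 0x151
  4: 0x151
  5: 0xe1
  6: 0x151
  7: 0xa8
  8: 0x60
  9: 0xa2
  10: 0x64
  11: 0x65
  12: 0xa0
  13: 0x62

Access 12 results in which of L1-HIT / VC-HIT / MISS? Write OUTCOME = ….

#0 0xd6→b26/s2 MISS; vc=[]
#1 0x4d→b9/s1 MISS; vc=[]
#2 0x156→b42/s2 MISS; vc=[26]
#3 0x151→b42/s2 L1-HIT; vc=[26]
#4 0x151→b42/s2 L1-HIT; vc=[26]
#5 0xe1→b28/s4 MISS; vc=[26]
#6 0x151→b42/s2 L1-HIT; vc=[26]
#7 0xa8→b21/s5 MISS; vc=[26]
#8 0x60→b12/s4 MISS; vc=[26,28]
#9 0xa2→b20/s4 MISS; vc=[26,28,12]
#10 0x64→b12/s4 VC-HIT; vc=[26,28,20]
#11 0x65→b12/s4 L1-HIT; vc=[26,28,20]
#12 0xa0→b20/s4 VC-HIT; vc=[26,28,12]
#13 0x62→b12/s4 VC-HIT; vc=[26,28,20]

OUTCOME = VC-HIT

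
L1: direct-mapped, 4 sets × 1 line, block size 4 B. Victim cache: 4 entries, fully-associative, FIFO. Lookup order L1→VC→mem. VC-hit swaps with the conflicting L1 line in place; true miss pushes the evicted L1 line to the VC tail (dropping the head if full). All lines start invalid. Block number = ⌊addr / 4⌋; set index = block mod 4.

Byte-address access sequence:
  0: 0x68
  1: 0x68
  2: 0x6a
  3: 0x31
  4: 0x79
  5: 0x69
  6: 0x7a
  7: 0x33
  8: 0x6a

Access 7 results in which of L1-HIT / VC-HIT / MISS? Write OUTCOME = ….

  [0] addr=0x68 blk=26 s=2: MISS | VC []
  [1] addr=0x68 blk=26 s=2: L1-HIT | VC []
  [2] addr=0x6a blk=26 s=2: L1-HIT | VC []
  [3] addr=0x31 blk=12 s=0: MISS | VC []
  [4] addr=0x79 blk=30 s=2: MISS | VC [26]
  [5] addr=0x69 blk=26 s=2: VC-HIT | VC [30]
  [6] addr=0x7a blk=30 s=2: VC-HIT | VC [26]
  [7] addr=0x33 blk=12 s=0: L1-HIT | VC [26]
  [8] addr=0x6a blk=26 s=2: VC-HIT | VC [30]

OUTCOME = L1-HIT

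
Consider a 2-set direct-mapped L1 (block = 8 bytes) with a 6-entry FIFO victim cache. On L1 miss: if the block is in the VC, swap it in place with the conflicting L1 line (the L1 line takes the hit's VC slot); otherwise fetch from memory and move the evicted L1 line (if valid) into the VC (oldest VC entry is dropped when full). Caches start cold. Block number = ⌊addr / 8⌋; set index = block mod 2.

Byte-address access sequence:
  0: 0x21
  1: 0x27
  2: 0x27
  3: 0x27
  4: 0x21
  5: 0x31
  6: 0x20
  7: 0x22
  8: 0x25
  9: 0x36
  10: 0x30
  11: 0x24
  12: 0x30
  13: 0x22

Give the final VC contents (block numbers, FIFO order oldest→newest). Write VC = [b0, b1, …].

VC = [6]

0: 0x21 (blk 4, set 0) → MISS  vc=[]
1: 0x27 (blk 4, set 0) → L1-HIT  vc=[]
2: 0x27 (blk 4, set 0) → L1-HIT  vc=[]
3: 0x27 (blk 4, set 0) → L1-HIT  vc=[]
4: 0x21 (blk 4, set 0) → L1-HIT  vc=[]
5: 0x31 (blk 6, set 0) → MISS  vc=[4]
6: 0x20 (blk 4, set 0) → VC-HIT  vc=[6]
7: 0x22 (blk 4, set 0) → L1-HIT  vc=[6]
8: 0x25 (blk 4, set 0) → L1-HIT  vc=[6]
9: 0x36 (blk 6, set 0) → VC-HIT  vc=[4]
10: 0x30 (blk 6, set 0) → L1-HIT  vc=[4]
11: 0x24 (blk 4, set 0) → VC-HIT  vc=[6]
12: 0x30 (blk 6, set 0) → VC-HIT  vc=[4]
13: 0x22 (blk 4, set 0) → VC-HIT  vc=[6]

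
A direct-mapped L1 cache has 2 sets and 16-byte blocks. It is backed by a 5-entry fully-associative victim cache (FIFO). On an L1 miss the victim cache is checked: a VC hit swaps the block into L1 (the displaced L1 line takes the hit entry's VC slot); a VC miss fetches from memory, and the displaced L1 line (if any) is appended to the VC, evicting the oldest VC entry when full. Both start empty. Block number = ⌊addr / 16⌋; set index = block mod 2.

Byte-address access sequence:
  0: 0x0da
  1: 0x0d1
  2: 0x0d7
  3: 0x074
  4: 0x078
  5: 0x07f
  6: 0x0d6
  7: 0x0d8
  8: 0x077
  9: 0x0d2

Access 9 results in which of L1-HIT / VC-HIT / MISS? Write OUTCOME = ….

  [0] addr=0xda blk=13 s=1: MISS | VC []
  [1] addr=0xd1 blk=13 s=1: L1-HIT | VC []
  [2] addr=0xd7 blk=13 s=1: L1-HIT | VC []
  [3] addr=0x74 blk=7 s=1: MISS | VC [13]
  [4] addr=0x78 blk=7 s=1: L1-HIT | VC [13]
  [5] addr=0x7f blk=7 s=1: L1-HIT | VC [13]
  [6] addr=0xd6 blk=13 s=1: VC-HIT | VC [7]
  [7] addr=0xd8 blk=13 s=1: L1-HIT | VC [7]
  [8] addr=0x77 blk=7 s=1: VC-HIT | VC [13]
  [9] addr=0xd2 blk=13 s=1: VC-HIT | VC [7]

OUTCOME = VC-HIT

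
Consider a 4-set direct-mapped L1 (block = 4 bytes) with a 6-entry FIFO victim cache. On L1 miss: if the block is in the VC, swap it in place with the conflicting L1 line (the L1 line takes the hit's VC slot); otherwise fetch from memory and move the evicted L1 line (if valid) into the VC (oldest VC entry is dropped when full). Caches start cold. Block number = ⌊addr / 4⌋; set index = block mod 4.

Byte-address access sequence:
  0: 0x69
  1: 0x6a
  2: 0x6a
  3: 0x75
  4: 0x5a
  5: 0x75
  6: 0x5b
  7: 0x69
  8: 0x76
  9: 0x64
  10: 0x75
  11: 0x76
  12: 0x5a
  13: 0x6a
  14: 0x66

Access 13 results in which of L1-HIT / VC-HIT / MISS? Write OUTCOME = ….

0: 0x69 (blk 26, set 2) → MISS  vc=[]
1: 0x6a (blk 26, set 2) → L1-HIT  vc=[]
2: 0x6a (blk 26, set 2) → L1-HIT  vc=[]
3: 0x75 (blk 29, set 1) → MISS  vc=[]
4: 0x5a (blk 22, set 2) → MISS  vc=[26]
5: 0x75 (blk 29, set 1) → L1-HIT  vc=[26]
6: 0x5b (blk 22, set 2) → L1-HIT  vc=[26]
7: 0x69 (blk 26, set 2) → VC-HIT  vc=[22]
8: 0x76 (blk 29, set 1) → L1-HIT  vc=[22]
9: 0x64 (blk 25, set 1) → MISS  vc=[22, 29]
10: 0x75 (blk 29, set 1) → VC-HIT  vc=[22, 25]
11: 0x76 (blk 29, set 1) → L1-HIT  vc=[22, 25]
12: 0x5a (blk 22, set 2) → VC-HIT  vc=[26, 25]
13: 0x6a (blk 26, set 2) → VC-HIT  vc=[22, 25]
14: 0x66 (blk 25, set 1) → VC-HIT  vc=[22, 29]

OUTCOME = VC-HIT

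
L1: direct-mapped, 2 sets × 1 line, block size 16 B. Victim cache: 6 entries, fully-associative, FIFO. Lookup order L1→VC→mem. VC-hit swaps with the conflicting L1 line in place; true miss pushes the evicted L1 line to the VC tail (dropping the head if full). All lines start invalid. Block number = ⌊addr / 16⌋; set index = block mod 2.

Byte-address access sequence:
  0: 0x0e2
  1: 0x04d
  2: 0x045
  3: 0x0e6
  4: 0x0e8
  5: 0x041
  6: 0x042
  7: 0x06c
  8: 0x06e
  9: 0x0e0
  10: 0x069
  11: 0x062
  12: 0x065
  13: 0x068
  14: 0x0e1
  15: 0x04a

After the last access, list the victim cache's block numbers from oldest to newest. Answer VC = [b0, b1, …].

  [0] addr=0xe2 blk=14 s=0: MISS | VC []
  [1] addr=0x4d blk=4 s=0: MISS | VC [14]
  [2] addr=0x45 blk=4 s=0: L1-HIT | VC [14]
  [3] addr=0xe6 blk=14 s=0: VC-HIT | VC [4]
  [4] addr=0xe8 blk=14 s=0: L1-HIT | VC [4]
  [5] addr=0x41 blk=4 s=0: VC-HIT | VC [14]
  [6] addr=0x42 blk=4 s=0: L1-HIT | VC [14]
  [7] addr=0x6c blk=6 s=0: MISS | VC [14, 4]
  [8] addr=0x6e blk=6 s=0: L1-HIT | VC [14, 4]
  [9] addr=0xe0 blk=14 s=0: VC-HIT | VC [6, 4]
  [10] addr=0x69 blk=6 s=0: VC-HIT | VC [14, 4]
  [11] addr=0x62 blk=6 s=0: L1-HIT | VC [14, 4]
  [12] addr=0x65 blk=6 s=0: L1-HIT | VC [14, 4]
  [13] addr=0x68 blk=6 s=0: L1-HIT | VC [14, 4]
  [14] addr=0xe1 blk=14 s=0: VC-HIT | VC [6, 4]
  [15] addr=0x4a blk=4 s=0: VC-HIT | VC [6, 14]

VC = [6, 14]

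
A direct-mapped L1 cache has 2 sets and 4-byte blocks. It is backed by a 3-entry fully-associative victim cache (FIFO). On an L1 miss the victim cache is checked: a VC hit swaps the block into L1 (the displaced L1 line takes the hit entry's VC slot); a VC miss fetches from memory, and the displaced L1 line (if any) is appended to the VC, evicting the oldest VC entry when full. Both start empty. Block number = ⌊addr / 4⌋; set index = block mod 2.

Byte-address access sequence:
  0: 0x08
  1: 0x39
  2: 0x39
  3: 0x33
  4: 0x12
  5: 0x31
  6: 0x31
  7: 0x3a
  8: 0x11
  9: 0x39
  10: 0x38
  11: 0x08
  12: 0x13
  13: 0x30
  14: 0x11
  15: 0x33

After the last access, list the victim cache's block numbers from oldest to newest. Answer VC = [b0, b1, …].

VC = [14, 4, 2]

  [0] addr=0x8 blk=2 s=0: MISS | VC []
  [1] addr=0x39 blk=14 s=0: MISS | VC [2]
  [2] addr=0x39 blk=14 s=0: L1-HIT | VC [2]
  [3] addr=0x33 blk=12 s=0: MISS | VC [2, 14]
  [4] addr=0x12 blk=4 s=0: MISS | VC [2, 14, 12]
  [5] addr=0x31 blk=12 s=0: VC-HIT | VC [2, 14, 4]
  [6] addr=0x31 blk=12 s=0: L1-HIT | VC [2, 14, 4]
  [7] addr=0x3a blk=14 s=0: VC-HIT | VC [2, 12, 4]
  [8] addr=0x11 blk=4 s=0: VC-HIT | VC [2, 12, 14]
  [9] addr=0x39 blk=14 s=0: VC-HIT | VC [2, 12, 4]
  [10] addr=0x38 blk=14 s=0: L1-HIT | VC [2, 12, 4]
  [11] addr=0x8 blk=2 s=0: VC-HIT | VC [14, 12, 4]
  [12] addr=0x13 blk=4 s=0: VC-HIT | VC [14, 12, 2]
  [13] addr=0x30 blk=12 s=0: VC-HIT | VC [14, 4, 2]
  [14] addr=0x11 blk=4 s=0: VC-HIT | VC [14, 12, 2]
  [15] addr=0x33 blk=12 s=0: VC-HIT | VC [14, 4, 2]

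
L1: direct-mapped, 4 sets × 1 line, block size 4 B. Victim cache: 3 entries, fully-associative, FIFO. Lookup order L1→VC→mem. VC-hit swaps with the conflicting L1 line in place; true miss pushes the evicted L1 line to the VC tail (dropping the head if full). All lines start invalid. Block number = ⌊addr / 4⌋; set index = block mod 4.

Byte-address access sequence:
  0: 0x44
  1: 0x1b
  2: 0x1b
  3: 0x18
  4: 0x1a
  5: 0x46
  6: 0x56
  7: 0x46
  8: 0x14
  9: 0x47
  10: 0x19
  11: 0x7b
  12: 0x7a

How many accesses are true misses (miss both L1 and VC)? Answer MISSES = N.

MISSES = 5

  [0] addr=0x44 blk=17 s=1: MISS | VC []
  [1] addr=0x1b blk=6 s=2: MISS | VC []
  [2] addr=0x1b blk=6 s=2: L1-HIT | VC []
  [3] addr=0x18 blk=6 s=2: L1-HIT | VC []
  [4] addr=0x1a blk=6 s=2: L1-HIT | VC []
  [5] addr=0x46 blk=17 s=1: L1-HIT | VC []
  [6] addr=0x56 blk=21 s=1: MISS | VC [17]
  [7] addr=0x46 blk=17 s=1: VC-HIT | VC [21]
  [8] addr=0x14 blk=5 s=1: MISS | VC [21, 17]
  [9] addr=0x47 blk=17 s=1: VC-HIT | VC [21, 5]
  [10] addr=0x19 blk=6 s=2: L1-HIT | VC [21, 5]
  [11] addr=0x7b blk=30 s=2: MISS | VC [21, 5, 6]
  [12] addr=0x7a blk=30 s=2: L1-HIT | VC [21, 5, 6]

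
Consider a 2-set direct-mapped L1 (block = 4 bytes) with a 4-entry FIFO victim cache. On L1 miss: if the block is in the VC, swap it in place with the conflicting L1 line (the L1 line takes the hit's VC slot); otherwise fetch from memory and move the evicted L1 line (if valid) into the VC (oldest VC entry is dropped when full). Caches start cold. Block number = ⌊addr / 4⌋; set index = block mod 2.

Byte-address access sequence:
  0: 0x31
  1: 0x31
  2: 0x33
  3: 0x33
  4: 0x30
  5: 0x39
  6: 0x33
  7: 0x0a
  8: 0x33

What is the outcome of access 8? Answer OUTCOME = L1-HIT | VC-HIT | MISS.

  [0] addr=0x31 blk=12 s=0: MISS | VC []
  [1] addr=0x31 blk=12 s=0: L1-HIT | VC []
  [2] addr=0x33 blk=12 s=0: L1-HIT | VC []
  [3] addr=0x33 blk=12 s=0: L1-HIT | VC []
  [4] addr=0x30 blk=12 s=0: L1-HIT | VC []
  [5] addr=0x39 blk=14 s=0: MISS | VC [12]
  [6] addr=0x33 blk=12 s=0: VC-HIT | VC [14]
  [7] addr=0xa blk=2 s=0: MISS | VC [14, 12]
  [8] addr=0x33 blk=12 s=0: VC-HIT | VC [14, 2]

OUTCOME = VC-HIT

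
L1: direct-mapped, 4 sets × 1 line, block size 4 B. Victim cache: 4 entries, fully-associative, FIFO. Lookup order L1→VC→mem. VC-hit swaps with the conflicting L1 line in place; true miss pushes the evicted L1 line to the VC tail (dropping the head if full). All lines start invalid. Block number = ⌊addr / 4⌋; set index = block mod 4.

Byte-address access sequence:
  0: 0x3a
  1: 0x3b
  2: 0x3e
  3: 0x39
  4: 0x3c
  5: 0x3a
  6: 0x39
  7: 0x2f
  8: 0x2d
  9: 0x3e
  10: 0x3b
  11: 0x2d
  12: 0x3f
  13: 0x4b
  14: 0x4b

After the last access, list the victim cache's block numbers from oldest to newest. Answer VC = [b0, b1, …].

VC = [11, 14]

#0 0x3a→b14/s2 MISS; vc=[]
#1 0x3b→b14/s2 L1-HIT; vc=[]
#2 0x3e→b15/s3 MISS; vc=[]
#3 0x39→b14/s2 L1-HIT; vc=[]
#4 0x3c→b15/s3 L1-HIT; vc=[]
#5 0x3a→b14/s2 L1-HIT; vc=[]
#6 0x39→b14/s2 L1-HIT; vc=[]
#7 0x2f→b11/s3 MISS; vc=[15]
#8 0x2d→b11/s3 L1-HIT; vc=[15]
#9 0x3e→b15/s3 VC-HIT; vc=[11]
#10 0x3b→b14/s2 L1-HIT; vc=[11]
#11 0x2d→b11/s3 VC-HIT; vc=[15]
#12 0x3f→b15/s3 VC-HIT; vc=[11]
#13 0x4b→b18/s2 MISS; vc=[11,14]
#14 0x4b→b18/s2 L1-HIT; vc=[11,14]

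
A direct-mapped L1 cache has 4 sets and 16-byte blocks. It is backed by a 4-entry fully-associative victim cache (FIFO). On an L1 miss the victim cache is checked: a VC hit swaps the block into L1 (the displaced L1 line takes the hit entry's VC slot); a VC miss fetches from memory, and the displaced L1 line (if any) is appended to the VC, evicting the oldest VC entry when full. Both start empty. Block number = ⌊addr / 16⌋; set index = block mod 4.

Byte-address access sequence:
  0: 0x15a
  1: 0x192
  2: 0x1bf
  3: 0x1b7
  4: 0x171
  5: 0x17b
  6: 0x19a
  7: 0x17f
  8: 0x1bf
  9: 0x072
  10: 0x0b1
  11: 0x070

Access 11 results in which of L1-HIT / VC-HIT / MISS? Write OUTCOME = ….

OUTCOME = VC-HIT

  [0] addr=0x15a blk=21 s=1: MISS | VC []
  [1] addr=0x192 blk=25 s=1: MISS | VC [21]
  [2] addr=0x1bf blk=27 s=3: MISS | VC [21]
  [3] addr=0x1b7 blk=27 s=3: L1-HIT | VC [21]
  [4] addr=0x171 blk=23 s=3: MISS | VC [21, 27]
  [5] addr=0x17b blk=23 s=3: L1-HIT | VC [21, 27]
  [6] addr=0x19a blk=25 s=1: L1-HIT | VC [21, 27]
  [7] addr=0x17f blk=23 s=3: L1-HIT | VC [21, 27]
  [8] addr=0x1bf blk=27 s=3: VC-HIT | VC [21, 23]
  [9] addr=0x72 blk=7 s=3: MISS | VC [21, 23, 27]
  [10] addr=0xb1 blk=11 s=3: MISS | VC [21, 23, 27, 7]
  [11] addr=0x70 blk=7 s=3: VC-HIT | VC [21, 23, 27, 11]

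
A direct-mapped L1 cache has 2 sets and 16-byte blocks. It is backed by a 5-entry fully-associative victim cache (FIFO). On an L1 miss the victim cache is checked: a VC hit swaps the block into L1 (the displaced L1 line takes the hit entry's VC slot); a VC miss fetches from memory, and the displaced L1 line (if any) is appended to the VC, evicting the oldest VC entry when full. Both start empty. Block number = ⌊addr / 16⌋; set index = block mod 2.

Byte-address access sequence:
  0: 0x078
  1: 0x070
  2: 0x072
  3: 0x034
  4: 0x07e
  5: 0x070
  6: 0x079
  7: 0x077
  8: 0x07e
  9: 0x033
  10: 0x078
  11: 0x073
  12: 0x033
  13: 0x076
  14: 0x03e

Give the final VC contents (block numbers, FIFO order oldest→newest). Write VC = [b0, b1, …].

0: 0x78 (blk 7, set 1) → MISS  vc=[]
1: 0x70 (blk 7, set 1) → L1-HIT  vc=[]
2: 0x72 (blk 7, set 1) → L1-HIT  vc=[]
3: 0x34 (blk 3, set 1) → MISS  vc=[7]
4: 0x7e (blk 7, set 1) → VC-HIT  vc=[3]
5: 0x70 (blk 7, set 1) → L1-HIT  vc=[3]
6: 0x79 (blk 7, set 1) → L1-HIT  vc=[3]
7: 0x77 (blk 7, set 1) → L1-HIT  vc=[3]
8: 0x7e (blk 7, set 1) → L1-HIT  vc=[3]
9: 0x33 (blk 3, set 1) → VC-HIT  vc=[7]
10: 0x78 (blk 7, set 1) → VC-HIT  vc=[3]
11: 0x73 (blk 7, set 1) → L1-HIT  vc=[3]
12: 0x33 (blk 3, set 1) → VC-HIT  vc=[7]
13: 0x76 (blk 7, set 1) → VC-HIT  vc=[3]
14: 0x3e (blk 3, set 1) → VC-HIT  vc=[7]

VC = [7]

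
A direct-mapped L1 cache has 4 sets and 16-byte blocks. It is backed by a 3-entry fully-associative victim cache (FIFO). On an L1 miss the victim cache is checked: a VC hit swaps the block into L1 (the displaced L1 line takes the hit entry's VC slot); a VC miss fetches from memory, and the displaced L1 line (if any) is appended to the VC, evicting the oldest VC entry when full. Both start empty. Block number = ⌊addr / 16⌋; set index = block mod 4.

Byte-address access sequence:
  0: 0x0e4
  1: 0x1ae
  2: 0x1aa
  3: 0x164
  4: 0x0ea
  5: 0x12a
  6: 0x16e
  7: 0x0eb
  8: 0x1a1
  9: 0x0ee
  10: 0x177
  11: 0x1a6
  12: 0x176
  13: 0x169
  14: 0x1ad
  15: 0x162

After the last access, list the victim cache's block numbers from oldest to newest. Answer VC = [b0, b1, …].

VC = [18, 14, 26]

#0 0xe4→b14/s2 MISS; vc=[]
#1 0x1ae→b26/s2 MISS; vc=[14]
#2 0x1aa→b26/s2 L1-HIT; vc=[14]
#3 0x164→b22/s2 MISS; vc=[14,26]
#4 0xea→b14/s2 VC-HIT; vc=[22,26]
#5 0x12a→b18/s2 MISS; vc=[22,26,14]
#6 0x16e→b22/s2 VC-HIT; vc=[18,26,14]
#7 0xeb→b14/s2 VC-HIT; vc=[18,26,22]
#8 0x1a1→b26/s2 VC-HIT; vc=[18,14,22]
#9 0xee→b14/s2 VC-HIT; vc=[18,26,22]
#10 0x177→b23/s3 MISS; vc=[18,26,22]
#11 0x1a6→b26/s2 VC-HIT; vc=[18,14,22]
#12 0x176→b23/s3 L1-HIT; vc=[18,14,22]
#13 0x169→b22/s2 VC-HIT; vc=[18,14,26]
#14 0x1ad→b26/s2 VC-HIT; vc=[18,14,22]
#15 0x162→b22/s2 VC-HIT; vc=[18,14,26]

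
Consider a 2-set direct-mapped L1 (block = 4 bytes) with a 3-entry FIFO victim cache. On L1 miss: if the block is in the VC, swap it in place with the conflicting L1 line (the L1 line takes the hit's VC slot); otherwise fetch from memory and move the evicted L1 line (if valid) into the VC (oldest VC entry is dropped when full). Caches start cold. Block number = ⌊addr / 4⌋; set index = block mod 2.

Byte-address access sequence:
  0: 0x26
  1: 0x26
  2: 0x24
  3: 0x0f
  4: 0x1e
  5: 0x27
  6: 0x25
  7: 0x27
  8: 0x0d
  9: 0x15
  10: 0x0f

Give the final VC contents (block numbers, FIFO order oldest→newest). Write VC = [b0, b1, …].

#0 0x26→b9/s1 MISS; vc=[]
#1 0x26→b9/s1 L1-HIT; vc=[]
#2 0x24→b9/s1 L1-HIT; vc=[]
#3 0xf→b3/s1 MISS; vc=[9]
#4 0x1e→b7/s1 MISS; vc=[9,3]
#5 0x27→b9/s1 VC-HIT; vc=[7,3]
#6 0x25→b9/s1 L1-HIT; vc=[7,3]
#7 0x27→b9/s1 L1-HIT; vc=[7,3]
#8 0xd→b3/s1 VC-HIT; vc=[7,9]
#9 0x15→b5/s1 MISS; vc=[7,9,3]
#10 0xf→b3/s1 VC-HIT; vc=[7,9,5]

VC = [7, 9, 5]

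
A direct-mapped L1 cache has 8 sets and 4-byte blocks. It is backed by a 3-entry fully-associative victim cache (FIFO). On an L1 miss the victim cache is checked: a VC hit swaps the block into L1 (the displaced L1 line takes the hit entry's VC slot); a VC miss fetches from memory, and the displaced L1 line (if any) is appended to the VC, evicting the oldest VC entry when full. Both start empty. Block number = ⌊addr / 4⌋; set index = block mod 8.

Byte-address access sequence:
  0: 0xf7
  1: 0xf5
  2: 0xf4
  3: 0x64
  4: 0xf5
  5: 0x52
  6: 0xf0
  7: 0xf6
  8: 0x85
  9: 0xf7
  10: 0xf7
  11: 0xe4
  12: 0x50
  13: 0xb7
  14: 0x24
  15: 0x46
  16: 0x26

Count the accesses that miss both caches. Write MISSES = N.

MISSES = 9

0: 0xf7 (blk 61, set 5) → MISS  vc=[]
1: 0xf5 (blk 61, set 5) → L1-HIT  vc=[]
2: 0xf4 (blk 61, set 5) → L1-HIT  vc=[]
3: 0x64 (blk 25, set 1) → MISS  vc=[]
4: 0xf5 (blk 61, set 5) → L1-HIT  vc=[]
5: 0x52 (blk 20, set 4) → MISS  vc=[]
6: 0xf0 (blk 60, set 4) → MISS  vc=[20]
7: 0xf6 (blk 61, set 5) → L1-HIT  vc=[20]
8: 0x85 (blk 33, set 1) → MISS  vc=[20, 25]
9: 0xf7 (blk 61, set 5) → L1-HIT  vc=[20, 25]
10: 0xf7 (blk 61, set 5) → L1-HIT  vc=[20, 25]
11: 0xe4 (blk 57, set 1) → MISS  vc=[20, 25, 33]
12: 0x50 (blk 20, set 4) → VC-HIT  vc=[60, 25, 33]
13: 0xb7 (blk 45, set 5) → MISS  vc=[25, 33, 61]
14: 0x24 (blk 9, set 1) → MISS  vc=[33, 61, 57]
15: 0x46 (blk 17, set 1) → MISS  vc=[61, 57, 9]
16: 0x26 (blk 9, set 1) → VC-HIT  vc=[61, 57, 17]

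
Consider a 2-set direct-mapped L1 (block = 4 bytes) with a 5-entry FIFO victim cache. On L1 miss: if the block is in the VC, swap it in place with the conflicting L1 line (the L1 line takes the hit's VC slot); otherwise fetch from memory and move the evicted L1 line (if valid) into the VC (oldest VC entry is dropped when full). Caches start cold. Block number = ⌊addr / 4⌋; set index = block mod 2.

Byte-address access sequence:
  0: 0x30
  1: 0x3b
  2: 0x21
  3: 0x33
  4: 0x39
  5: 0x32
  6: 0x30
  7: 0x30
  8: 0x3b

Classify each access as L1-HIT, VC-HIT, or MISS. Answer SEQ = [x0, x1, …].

#0 0x30→b12/s0 MISS; vc=[]
#1 0x3b→b14/s0 MISS; vc=[12]
#2 0x21→b8/s0 MISS; vc=[12,14]
#3 0x33→b12/s0 VC-HIT; vc=[8,14]
#4 0x39→b14/s0 VC-HIT; vc=[8,12]
#5 0x32→b12/s0 VC-HIT; vc=[8,14]
#6 0x30→b12/s0 L1-HIT; vc=[8,14]
#7 0x30→b12/s0 L1-HIT; vc=[8,14]
#8 0x3b→b14/s0 VC-HIT; vc=[8,12]

SEQ = [MISS, MISS, MISS, VC-HIT, VC-HIT, VC-HIT, L1-HIT, L1-HIT, VC-HIT]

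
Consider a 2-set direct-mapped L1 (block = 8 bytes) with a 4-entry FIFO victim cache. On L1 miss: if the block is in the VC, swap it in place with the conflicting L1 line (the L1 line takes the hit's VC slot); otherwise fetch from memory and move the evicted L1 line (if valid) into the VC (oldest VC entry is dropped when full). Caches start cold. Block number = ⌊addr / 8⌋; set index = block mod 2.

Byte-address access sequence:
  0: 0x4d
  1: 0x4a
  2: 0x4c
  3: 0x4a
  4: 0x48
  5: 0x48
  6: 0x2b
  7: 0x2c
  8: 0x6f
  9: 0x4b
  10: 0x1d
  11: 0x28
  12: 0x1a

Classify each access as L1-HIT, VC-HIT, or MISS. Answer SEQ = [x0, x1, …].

SEQ = [MISS, L1-HIT, L1-HIT, L1-HIT, L1-HIT, L1-HIT, MISS, L1-HIT, MISS, VC-HIT, MISS, VC-HIT, VC-HIT]

#0 0x4d→b9/s1 MISS; vc=[]
#1 0x4a→b9/s1 L1-HIT; vc=[]
#2 0x4c→b9/s1 L1-HIT; vc=[]
#3 0x4a→b9/s1 L1-HIT; vc=[]
#4 0x48→b9/s1 L1-HIT; vc=[]
#5 0x48→b9/s1 L1-HIT; vc=[]
#6 0x2b→b5/s1 MISS; vc=[9]
#7 0x2c→b5/s1 L1-HIT; vc=[9]
#8 0x6f→b13/s1 MISS; vc=[9,5]
#9 0x4b→b9/s1 VC-HIT; vc=[13,5]
#10 0x1d→b3/s1 MISS; vc=[13,5,9]
#11 0x28→b5/s1 VC-HIT; vc=[13,3,9]
#12 0x1a→b3/s1 VC-HIT; vc=[13,5,9]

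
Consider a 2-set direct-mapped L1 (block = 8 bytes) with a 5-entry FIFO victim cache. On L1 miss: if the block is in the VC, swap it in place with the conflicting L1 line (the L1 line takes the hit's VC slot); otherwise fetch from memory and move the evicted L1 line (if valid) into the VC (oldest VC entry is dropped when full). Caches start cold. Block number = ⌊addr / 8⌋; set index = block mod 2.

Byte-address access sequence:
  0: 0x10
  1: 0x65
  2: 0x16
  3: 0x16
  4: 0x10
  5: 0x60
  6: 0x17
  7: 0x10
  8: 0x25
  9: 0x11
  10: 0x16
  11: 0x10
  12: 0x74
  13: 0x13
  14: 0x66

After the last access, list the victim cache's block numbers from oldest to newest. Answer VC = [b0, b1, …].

0: 0x10 (blk 2, set 0) → MISS  vc=[]
1: 0x65 (blk 12, set 0) → MISS  vc=[2]
2: 0x16 (blk 2, set 0) → VC-HIT  vc=[12]
3: 0x16 (blk 2, set 0) → L1-HIT  vc=[12]
4: 0x10 (blk 2, set 0) → L1-HIT  vc=[12]
5: 0x60 (blk 12, set 0) → VC-HIT  vc=[2]
6: 0x17 (blk 2, set 0) → VC-HIT  vc=[12]
7: 0x10 (blk 2, set 0) → L1-HIT  vc=[12]
8: 0x25 (blk 4, set 0) → MISS  vc=[12, 2]
9: 0x11 (blk 2, set 0) → VC-HIT  vc=[12, 4]
10: 0x16 (blk 2, set 0) → L1-HIT  vc=[12, 4]
11: 0x10 (blk 2, set 0) → L1-HIT  vc=[12, 4]
12: 0x74 (blk 14, set 0) → MISS  vc=[12, 4, 2]
13: 0x13 (blk 2, set 0) → VC-HIT  vc=[12, 4, 14]
14: 0x66 (blk 12, set 0) → VC-HIT  vc=[2, 4, 14]

VC = [2, 4, 14]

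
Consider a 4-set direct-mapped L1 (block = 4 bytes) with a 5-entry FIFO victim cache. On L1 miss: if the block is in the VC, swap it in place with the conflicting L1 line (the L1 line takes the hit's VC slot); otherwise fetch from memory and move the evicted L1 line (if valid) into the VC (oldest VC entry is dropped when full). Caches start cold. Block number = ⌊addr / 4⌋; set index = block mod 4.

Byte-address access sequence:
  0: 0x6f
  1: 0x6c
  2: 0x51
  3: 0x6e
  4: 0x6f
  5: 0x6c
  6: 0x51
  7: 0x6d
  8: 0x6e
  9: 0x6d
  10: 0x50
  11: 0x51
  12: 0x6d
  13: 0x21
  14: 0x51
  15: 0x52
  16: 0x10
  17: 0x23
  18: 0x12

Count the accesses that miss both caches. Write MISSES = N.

  [0] addr=0x6f blk=27 s=3: MISS | VC []
  [1] addr=0x6c blk=27 s=3: L1-HIT | VC []
  [2] addr=0x51 blk=20 s=0: MISS | VC []
  [3] addr=0x6e blk=27 s=3: L1-HIT | VC []
  [4] addr=0x6f blk=27 s=3: L1-HIT | VC []
  [5] addr=0x6c blk=27 s=3: L1-HIT | VC []
  [6] addr=0x51 blk=20 s=0: L1-HIT | VC []
  [7] addr=0x6d blk=27 s=3: L1-HIT | VC []
  [8] addr=0x6e blk=27 s=3: L1-HIT | VC []
  [9] addr=0x6d blk=27 s=3: L1-HIT | VC []
  [10] addr=0x50 blk=20 s=0: L1-HIT | VC []
  [11] addr=0x51 blk=20 s=0: L1-HIT | VC []
  [12] addr=0x6d blk=27 s=3: L1-HIT | VC []
  [13] addr=0x21 blk=8 s=0: MISS | VC [20]
  [14] addr=0x51 blk=20 s=0: VC-HIT | VC [8]
  [15] addr=0x52 blk=20 s=0: L1-HIT | VC [8]
  [16] addr=0x10 blk=4 s=0: MISS | VC [8, 20]
  [17] addr=0x23 blk=8 s=0: VC-HIT | VC [4, 20]
  [18] addr=0x12 blk=4 s=0: VC-HIT | VC [8, 20]

MISSES = 4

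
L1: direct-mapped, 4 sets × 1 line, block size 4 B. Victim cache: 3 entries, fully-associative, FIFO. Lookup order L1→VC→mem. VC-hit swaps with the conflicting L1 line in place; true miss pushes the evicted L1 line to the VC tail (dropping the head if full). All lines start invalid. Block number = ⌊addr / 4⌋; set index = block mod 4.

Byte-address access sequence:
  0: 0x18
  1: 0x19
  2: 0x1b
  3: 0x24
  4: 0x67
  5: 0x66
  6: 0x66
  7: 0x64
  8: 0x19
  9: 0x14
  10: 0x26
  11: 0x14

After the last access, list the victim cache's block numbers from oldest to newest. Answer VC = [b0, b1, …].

0: 0x18 (blk 6, set 2) → MISS  vc=[]
1: 0x19 (blk 6, set 2) → L1-HIT  vc=[]
2: 0x1b (blk 6, set 2) → L1-HIT  vc=[]
3: 0x24 (blk 9, set 1) → MISS  vc=[]
4: 0x67 (blk 25, set 1) → MISS  vc=[9]
5: 0x66 (blk 25, set 1) → L1-HIT  vc=[9]
6: 0x66 (blk 25, set 1) → L1-HIT  vc=[9]
7: 0x64 (blk 25, set 1) → L1-HIT  vc=[9]
8: 0x19 (blk 6, set 2) → L1-HIT  vc=[9]
9: 0x14 (blk 5, set 1) → MISS  vc=[9, 25]
10: 0x26 (blk 9, set 1) → VC-HIT  vc=[5, 25]
11: 0x14 (blk 5, set 1) → VC-HIT  vc=[9, 25]

VC = [9, 25]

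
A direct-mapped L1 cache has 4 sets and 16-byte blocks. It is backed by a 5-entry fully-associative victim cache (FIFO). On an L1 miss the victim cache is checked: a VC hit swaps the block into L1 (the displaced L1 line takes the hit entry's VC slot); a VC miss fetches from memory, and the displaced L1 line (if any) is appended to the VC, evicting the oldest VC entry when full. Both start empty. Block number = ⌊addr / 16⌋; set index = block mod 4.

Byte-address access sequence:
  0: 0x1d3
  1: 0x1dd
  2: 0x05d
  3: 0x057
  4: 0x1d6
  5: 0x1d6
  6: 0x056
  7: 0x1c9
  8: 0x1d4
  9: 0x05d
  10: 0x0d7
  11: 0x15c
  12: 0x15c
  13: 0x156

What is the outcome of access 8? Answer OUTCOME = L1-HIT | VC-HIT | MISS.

OUTCOME = VC-HIT

  [0] addr=0x1d3 blk=29 s=1: MISS | VC []
  [1] addr=0x1dd blk=29 s=1: L1-HIT | VC []
  [2] addr=0x5d blk=5 s=1: MISS | VC [29]
  [3] addr=0x57 blk=5 s=1: L1-HIT | VC [29]
  [4] addr=0x1d6 blk=29 s=1: VC-HIT | VC [5]
  [5] addr=0x1d6 blk=29 s=1: L1-HIT | VC [5]
  [6] addr=0x56 blk=5 s=1: VC-HIT | VC [29]
  [7] addr=0x1c9 blk=28 s=0: MISS | VC [29]
  [8] addr=0x1d4 blk=29 s=1: VC-HIT | VC [5]
  [9] addr=0x5d blk=5 s=1: VC-HIT | VC [29]
  [10] addr=0xd7 blk=13 s=1: MISS | VC [29, 5]
  [11] addr=0x15c blk=21 s=1: MISS | VC [29, 5, 13]
  [12] addr=0x15c blk=21 s=1: L1-HIT | VC [29, 5, 13]
  [13] addr=0x156 blk=21 s=1: L1-HIT | VC [29, 5, 13]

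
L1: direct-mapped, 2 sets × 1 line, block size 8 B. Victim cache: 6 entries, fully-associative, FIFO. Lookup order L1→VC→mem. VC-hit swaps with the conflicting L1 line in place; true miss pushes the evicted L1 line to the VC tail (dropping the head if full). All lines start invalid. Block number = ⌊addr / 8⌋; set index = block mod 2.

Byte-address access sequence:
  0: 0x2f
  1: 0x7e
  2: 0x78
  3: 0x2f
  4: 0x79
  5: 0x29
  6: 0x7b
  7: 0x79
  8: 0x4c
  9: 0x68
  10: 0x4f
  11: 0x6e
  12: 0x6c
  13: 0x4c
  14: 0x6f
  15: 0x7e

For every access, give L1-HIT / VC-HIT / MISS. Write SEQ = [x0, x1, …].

#0 0x2f→b5/s1 MISS; vc=[]
#1 0x7e→b15/s1 MISS; vc=[5]
#2 0x78→b15/s1 L1-HIT; vc=[5]
#3 0x2f→b5/s1 VC-HIT; vc=[15]
#4 0x79→b15/s1 VC-HIT; vc=[5]
#5 0x29→b5/s1 VC-HIT; vc=[15]
#6 0x7b→b15/s1 VC-HIT; vc=[5]
#7 0x79→b15/s1 L1-HIT; vc=[5]
#8 0x4c→b9/s1 MISS; vc=[5,15]
#9 0x68→b13/s1 MISS; vc=[5,15,9]
#10 0x4f→b9/s1 VC-HIT; vc=[5,15,13]
#11 0x6e→b13/s1 VC-HIT; vc=[5,15,9]
#12 0x6c→b13/s1 L1-HIT; vc=[5,15,9]
#13 0x4c→b9/s1 VC-HIT; vc=[5,15,13]
#14 0x6f→b13/s1 VC-HIT; vc=[5,15,9]
#15 0x7e→b15/s1 VC-HIT; vc=[5,13,9]

SEQ = [MISS, MISS, L1-HIT, VC-HIT, VC-HIT, VC-HIT, VC-HIT, L1-HIT, MISS, MISS, VC-HIT, VC-HIT, L1-HIT, VC-HIT, VC-HIT, VC-HIT]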